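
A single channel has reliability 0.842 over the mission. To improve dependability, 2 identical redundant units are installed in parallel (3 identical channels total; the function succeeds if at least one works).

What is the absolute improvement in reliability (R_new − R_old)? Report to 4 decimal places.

R_before = 0.842
R_after = 1 − (1 − 0.842)^3 = 0.9961
ΔR = 0.9961 − 0.842 = 0.1541

0.1541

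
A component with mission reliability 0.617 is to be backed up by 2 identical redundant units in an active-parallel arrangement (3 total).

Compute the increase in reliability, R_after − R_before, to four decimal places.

0.3268

R_before = 0.617
R_after = 1 − (1 − 0.617)^3 = 0.9438
ΔR = 0.9438 − 0.617 = 0.3268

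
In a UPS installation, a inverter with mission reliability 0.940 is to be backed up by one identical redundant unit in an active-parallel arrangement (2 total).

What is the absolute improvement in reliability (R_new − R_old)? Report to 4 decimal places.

R_before = 0.940
R_after = 1 − (1 − 0.940)^2 = 0.9964
ΔR = 0.9964 − 0.940 = 0.0564

0.0564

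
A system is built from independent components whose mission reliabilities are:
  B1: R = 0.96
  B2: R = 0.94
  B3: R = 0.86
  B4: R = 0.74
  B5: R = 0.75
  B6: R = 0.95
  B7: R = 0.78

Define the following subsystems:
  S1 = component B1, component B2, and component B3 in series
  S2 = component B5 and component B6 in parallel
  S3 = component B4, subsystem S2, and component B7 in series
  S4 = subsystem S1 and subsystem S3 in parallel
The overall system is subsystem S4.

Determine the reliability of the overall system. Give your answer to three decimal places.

0.904

Series (B1, B2, and B3): 0.96000 × 0.94000 × 0.86000 = 0.77606
Parallel (B5 and B6): 1 − (1 − 0.75000)(1 − 0.95000) = 0.98750
Series (B4, [0.98750], and B7): 0.74000 × 0.98750 × 0.78000 = 0.56999
Parallel ([0.77606] and [0.56999]): 1 − (1 − 0.77606)(1 − 0.56999) = 0.904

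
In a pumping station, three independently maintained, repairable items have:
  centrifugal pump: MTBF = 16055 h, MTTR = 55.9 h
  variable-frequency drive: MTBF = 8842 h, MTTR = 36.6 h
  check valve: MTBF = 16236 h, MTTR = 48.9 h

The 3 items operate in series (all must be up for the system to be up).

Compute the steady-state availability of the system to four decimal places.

0.9894

A(centrifugal pump) = MTBF/(MTBF+MTTR) = 16055/(16055+55.9) = 0.996530
A(variable-frequency drive) = MTBF/(MTBF+MTTR) = 8842/(8842+36.6) = 0.995878
A(check valve) = MTBF/(MTBF+MTTR) = 16236/(16236+48.9) = 0.996997
Series availability: 0.996530 × 0.995878 × 0.996997 = 0.9894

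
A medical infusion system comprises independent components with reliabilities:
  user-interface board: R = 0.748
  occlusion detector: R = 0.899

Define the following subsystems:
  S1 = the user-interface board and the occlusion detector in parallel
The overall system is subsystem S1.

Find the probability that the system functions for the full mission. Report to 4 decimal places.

Parallel (user-interface board and occlusion detector): 1 − (1 − 0.748000)(1 − 0.899000) = 0.9745

0.9745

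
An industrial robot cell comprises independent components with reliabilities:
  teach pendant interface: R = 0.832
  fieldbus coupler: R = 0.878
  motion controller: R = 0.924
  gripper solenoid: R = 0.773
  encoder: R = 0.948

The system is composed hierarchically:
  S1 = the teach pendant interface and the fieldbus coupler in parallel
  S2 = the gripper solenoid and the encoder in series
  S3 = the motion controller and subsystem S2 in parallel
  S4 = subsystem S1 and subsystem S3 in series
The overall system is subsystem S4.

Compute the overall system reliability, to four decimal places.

Parallel (teach pendant interface and fieldbus coupler): 1 − (1 − 0.832000)(1 − 0.878000) = 0.979504
Series (gripper solenoid and encoder): 0.773000 × 0.948000 = 0.732804
Parallel (motion controller and [0.732804]): 1 − (1 − 0.924000)(1 − 0.732804) = 0.979693
Series ([0.979504] and [0.979693]): 0.979504 × 0.979693 = 0.9596

0.9596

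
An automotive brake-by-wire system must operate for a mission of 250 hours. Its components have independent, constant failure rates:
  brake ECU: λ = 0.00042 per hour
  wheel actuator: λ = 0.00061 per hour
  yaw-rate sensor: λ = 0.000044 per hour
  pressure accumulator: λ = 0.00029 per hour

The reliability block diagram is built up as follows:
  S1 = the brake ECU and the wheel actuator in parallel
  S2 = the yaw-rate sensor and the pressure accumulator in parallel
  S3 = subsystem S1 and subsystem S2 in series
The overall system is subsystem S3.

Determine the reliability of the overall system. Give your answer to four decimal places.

0.9851

R(brake ECU) = exp(−0.00042 × 250) = 0.900325
R(wheel actuator) = exp(−0.00061 × 250) = 0.858559
R(yaw-rate sensor) = exp(−0.000044 × 250) = 0.989060
R(pressure accumulator) = exp(−0.00029 × 250) = 0.930066
Parallel (brake ECU and wheel actuator): 1 − (1 − 0.900325)(1 − 0.858559) = 0.985902
Parallel (yaw-rate sensor and pressure accumulator): 1 − (1 − 0.989060)(1 − 0.930066) = 0.999235
Series ([0.985902] and [0.999235]): 0.985902 × 0.999235 = 0.9851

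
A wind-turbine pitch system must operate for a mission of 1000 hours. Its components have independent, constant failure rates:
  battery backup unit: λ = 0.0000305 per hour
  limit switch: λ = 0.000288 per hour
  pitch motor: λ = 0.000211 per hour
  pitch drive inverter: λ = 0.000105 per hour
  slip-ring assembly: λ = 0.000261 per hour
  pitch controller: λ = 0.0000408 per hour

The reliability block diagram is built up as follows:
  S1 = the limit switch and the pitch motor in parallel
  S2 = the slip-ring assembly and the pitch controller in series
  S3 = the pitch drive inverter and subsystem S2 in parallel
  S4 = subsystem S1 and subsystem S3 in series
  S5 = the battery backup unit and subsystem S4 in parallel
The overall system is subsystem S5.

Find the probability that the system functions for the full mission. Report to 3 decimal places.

R(battery backup unit) = exp(−0.0000305 × 1000) = 0.96996
R(limit switch) = exp(−0.000288 × 1000) = 0.74976
R(pitch motor) = exp(−0.000211 × 1000) = 0.80977
R(pitch drive inverter) = exp(−0.000105 × 1000) = 0.90032
R(slip-ring assembly) = exp(−0.000261 × 1000) = 0.77028
R(pitch controller) = exp(−0.0000408 × 1000) = 0.96002
Parallel (limit switch and pitch motor): 1 − (1 − 0.74976)(1 − 0.80977) = 0.95240
Series (slip-ring assembly and pitch controller): 0.77028 × 0.96002 = 0.73948
Parallel (pitch drive inverter and [0.73948]): 1 − (1 − 0.90032)(1 − 0.73948) = 0.97403
Series ([0.95240] and [0.97403]): 0.95240 × 0.97403 = 0.92767
Parallel (battery backup unit and [0.92767]): 1 − (1 − 0.96996)(1 − 0.92767) = 0.998

0.998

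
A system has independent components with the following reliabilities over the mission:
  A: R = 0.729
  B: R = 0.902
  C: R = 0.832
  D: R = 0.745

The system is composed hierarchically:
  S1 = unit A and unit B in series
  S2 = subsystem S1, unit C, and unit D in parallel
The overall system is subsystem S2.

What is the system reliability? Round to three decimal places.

0.985

Series (A and B): 0.72900 × 0.90200 = 0.65756
Parallel ([0.65756], C, and D): 1 − (1 − 0.65756)(1 − 0.83200)(1 − 0.74500) = 0.985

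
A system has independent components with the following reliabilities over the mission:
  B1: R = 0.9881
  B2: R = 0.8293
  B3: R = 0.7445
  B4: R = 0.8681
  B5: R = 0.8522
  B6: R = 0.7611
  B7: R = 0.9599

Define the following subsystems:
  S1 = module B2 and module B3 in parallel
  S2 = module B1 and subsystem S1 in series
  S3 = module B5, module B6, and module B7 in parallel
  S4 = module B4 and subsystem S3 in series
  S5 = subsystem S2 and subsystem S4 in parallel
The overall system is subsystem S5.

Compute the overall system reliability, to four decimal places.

0.9927

Parallel (B2 and B3): 1 − (1 − 0.829300)(1 − 0.744500) = 0.956386
Series (B1 and [0.956386]): 0.988100 × 0.956386 = 0.945005
Parallel (B5, B6, and B7): 1 − (1 − 0.852200)(1 − 0.761100)(1 − 0.959900) = 0.998584
Series (B4 and [0.998584]): 0.868100 × 0.998584 = 0.866871
Parallel ([0.945005] and [0.866871]): 1 − (1 − 0.945005)(1 − 0.866871) = 0.9927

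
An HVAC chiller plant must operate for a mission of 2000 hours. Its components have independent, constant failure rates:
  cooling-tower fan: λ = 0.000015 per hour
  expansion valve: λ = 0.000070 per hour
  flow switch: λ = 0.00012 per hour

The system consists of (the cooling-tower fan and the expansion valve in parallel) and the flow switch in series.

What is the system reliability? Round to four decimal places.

R(cooling-tower fan) = exp(−0.000015 × 2000) = 0.970446
R(expansion valve) = exp(−0.000070 × 2000) = 0.869358
R(flow switch) = exp(−0.00012 × 2000) = 0.786628
Parallel (cooling-tower fan and expansion valve): 1 − (1 − 0.970446)(1 − 0.869358) = 0.996139
Series ([0.996139] and flow switch): 0.996139 × 0.786628 = 0.7836

0.7836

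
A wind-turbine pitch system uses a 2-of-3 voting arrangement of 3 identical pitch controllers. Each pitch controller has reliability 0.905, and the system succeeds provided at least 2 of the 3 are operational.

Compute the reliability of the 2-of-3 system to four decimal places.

0.9746

R = Σ_{i=2}^{3} C(3,i) p^i (1−p)^{3−i} with p = 0.905
C(3,2)·0.905^2·0.095^1 = 0.233422
C(3,3)·0.905^3·0.095^0 = 0.741218
Sum = 0.9746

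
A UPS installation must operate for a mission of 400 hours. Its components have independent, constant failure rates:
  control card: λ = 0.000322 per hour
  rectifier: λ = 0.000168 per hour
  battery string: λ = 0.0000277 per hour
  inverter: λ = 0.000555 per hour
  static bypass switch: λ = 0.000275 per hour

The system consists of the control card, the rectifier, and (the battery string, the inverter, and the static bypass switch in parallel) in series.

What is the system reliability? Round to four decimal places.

R(control card) = exp(−0.000322 × 400) = 0.879150
R(rectifier) = exp(−0.000168 × 400) = 0.935008
R(battery string) = exp(−0.0000277 × 400) = 0.988981
R(inverter) = exp(−0.000555 × 400) = 0.800915
R(static bypass switch) = exp(−0.000275 × 400) = 0.895834
Parallel (battery string, inverter, and static bypass switch): 1 − (1 − 0.988981)(1 − 0.800915)(1 − 0.895834) = 0.999771
Series (control card, rectifier, and [0.999771]): 0.879150 × 0.935008 × 0.999771 = 0.8218

0.8218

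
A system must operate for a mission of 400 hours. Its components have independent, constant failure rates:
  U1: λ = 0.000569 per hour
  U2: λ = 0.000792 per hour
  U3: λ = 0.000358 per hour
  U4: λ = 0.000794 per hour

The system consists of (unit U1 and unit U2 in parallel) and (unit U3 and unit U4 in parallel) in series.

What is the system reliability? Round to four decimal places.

R(U1) = exp(−0.000569 × 400) = 0.796443
R(U2) = exp(−0.000792 × 400) = 0.728476
R(U3) = exp(−0.000358 × 400) = 0.866581
R(U4) = exp(−0.000794 × 400) = 0.727894
Parallel (U1 and U2): 1 − (1 − 0.796443)(1 − 0.728476) = 0.944729
Parallel (U3 and U4): 1 − (1 − 0.866581)(1 − 0.727894) = 0.963696
Series ([0.944729] and [0.963696]): 0.944729 × 0.963696 = 0.9104

0.9104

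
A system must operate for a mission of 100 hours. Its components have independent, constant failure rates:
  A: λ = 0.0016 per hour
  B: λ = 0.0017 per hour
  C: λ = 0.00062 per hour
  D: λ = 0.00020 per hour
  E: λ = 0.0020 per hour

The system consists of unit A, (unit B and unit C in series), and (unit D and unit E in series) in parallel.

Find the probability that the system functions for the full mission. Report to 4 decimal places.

R(A) = exp(−0.0016 × 100) = 0.852144
R(B) = exp(−0.0017 × 100) = 0.843665
R(C) = exp(−0.00062 × 100) = 0.939883
R(D) = exp(−0.00020 × 100) = 0.980199
R(E) = exp(−0.0020 × 100) = 0.818731
Series (B and C): 0.843665 × 0.939883 = 0.792946
Series (D and E): 0.980199 × 0.818731 = 0.802519
Parallel (A, [0.792946], and [0.802519]): 1 − (1 − 0.852144)(1 − 0.792946)(1 − 0.802519) = 0.9940

0.9940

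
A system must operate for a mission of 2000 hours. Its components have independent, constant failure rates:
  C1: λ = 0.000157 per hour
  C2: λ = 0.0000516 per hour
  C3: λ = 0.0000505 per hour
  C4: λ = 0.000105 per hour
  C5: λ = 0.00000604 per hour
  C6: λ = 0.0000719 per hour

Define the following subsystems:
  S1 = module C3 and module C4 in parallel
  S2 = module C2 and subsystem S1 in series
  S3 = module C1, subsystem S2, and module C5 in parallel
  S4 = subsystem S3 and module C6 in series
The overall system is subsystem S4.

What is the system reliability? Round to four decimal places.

R(C1) = exp(−0.000157 × 2000) = 0.730519
R(C2) = exp(−0.0000516 × 2000) = 0.901947
R(C3) = exp(−0.0000505 × 2000) = 0.903933
R(C4) = exp(−0.000105 × 2000) = 0.810584
R(C5) = exp(−0.00000604 × 2000) = 0.987993
R(C6) = exp(−0.0000719 × 2000) = 0.866061
Parallel (C3 and C4): 1 − (1 − 0.903933)(1 − 0.810584) = 0.981803
Series (C2 and [0.981803]): 0.901947 × 0.981803 = 0.885534
Parallel (C1, [0.885534], and C5): 1 − (1 − 0.730519)(1 − 0.885534)(1 − 0.987993) = 0.999630
Series ([0.999630] and C6): 0.999630 × 0.866061 = 0.8657

0.8657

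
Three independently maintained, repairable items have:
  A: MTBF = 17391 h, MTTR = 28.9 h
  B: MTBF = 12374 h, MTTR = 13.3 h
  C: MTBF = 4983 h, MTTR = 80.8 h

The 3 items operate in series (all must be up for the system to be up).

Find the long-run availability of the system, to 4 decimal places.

A(A) = MTBF/(MTBF+MTTR) = 17391/(17391+28.9) = 0.998341
A(B) = MTBF/(MTBF+MTTR) = 12374/(12374+13.3) = 0.998926
A(C) = MTBF/(MTBF+MTTR) = 4983/(4983+80.8) = 0.984044
Series availability: 0.998341 × 0.998926 × 0.984044 = 0.9814

0.9814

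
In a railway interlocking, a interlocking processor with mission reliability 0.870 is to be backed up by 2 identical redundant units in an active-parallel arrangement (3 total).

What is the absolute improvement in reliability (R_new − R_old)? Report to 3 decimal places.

0.128

R_before = 0.870
R_after = 1 − (1 − 0.870)^3 = 0.998
ΔR = 0.998 − 0.870 = 0.128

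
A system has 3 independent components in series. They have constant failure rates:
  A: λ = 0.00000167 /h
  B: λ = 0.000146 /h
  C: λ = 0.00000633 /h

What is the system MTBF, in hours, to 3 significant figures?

Series of exponential components: λ_sys = Σ λ_i
λ_sys = 0.00000167 + 0.000146 + 0.00000633 = 1.5400e-04 /h
MTBF = 1 / λ_sys = 6490 h

6490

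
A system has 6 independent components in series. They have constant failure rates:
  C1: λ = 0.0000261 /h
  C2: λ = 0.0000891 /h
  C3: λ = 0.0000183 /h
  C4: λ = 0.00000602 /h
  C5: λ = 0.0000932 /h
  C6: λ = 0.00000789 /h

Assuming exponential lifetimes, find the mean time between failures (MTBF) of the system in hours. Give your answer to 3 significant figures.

Series of exponential components: λ_sys = Σ λ_i
λ_sys = 0.0000261 + 0.0000891 + 0.0000183 + 0.00000602 + 0.0000932 + 0.00000789 = 2.4061e-04 /h
MTBF = 1 / λ_sys = 4160 h

4160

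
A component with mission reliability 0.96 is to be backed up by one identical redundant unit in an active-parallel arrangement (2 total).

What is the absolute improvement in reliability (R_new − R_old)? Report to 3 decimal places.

0.038

R_before = 0.96
R_after = 1 − (1 − 0.96)^2 = 0.998
ΔR = 0.998 − 0.96 = 0.038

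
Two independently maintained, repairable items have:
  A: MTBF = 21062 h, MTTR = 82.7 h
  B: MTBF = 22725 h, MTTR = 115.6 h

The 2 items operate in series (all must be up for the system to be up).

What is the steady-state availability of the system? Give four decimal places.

A(A) = MTBF/(MTBF+MTTR) = 21062/(21062+82.7) = 0.996089
A(B) = MTBF/(MTBF+MTTR) = 22725/(22725+115.6) = 0.994939
Series availability: 0.996089 × 0.994939 = 0.9910

0.9910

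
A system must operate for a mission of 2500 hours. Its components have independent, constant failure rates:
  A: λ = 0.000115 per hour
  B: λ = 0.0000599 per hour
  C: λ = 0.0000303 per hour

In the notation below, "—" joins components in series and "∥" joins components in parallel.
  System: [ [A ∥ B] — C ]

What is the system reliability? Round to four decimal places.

0.8948

R(A) = exp(−0.000115 × 2500) = 0.750137
R(B) = exp(−0.0000599 × 2500) = 0.860923
R(C) = exp(−0.0000303 × 2500) = 0.927048
Parallel (A and B): 1 − (1 − 0.750137)(1 − 0.860923) = 0.965250
Series ([0.965250] and C): 0.965250 × 0.927048 = 0.8948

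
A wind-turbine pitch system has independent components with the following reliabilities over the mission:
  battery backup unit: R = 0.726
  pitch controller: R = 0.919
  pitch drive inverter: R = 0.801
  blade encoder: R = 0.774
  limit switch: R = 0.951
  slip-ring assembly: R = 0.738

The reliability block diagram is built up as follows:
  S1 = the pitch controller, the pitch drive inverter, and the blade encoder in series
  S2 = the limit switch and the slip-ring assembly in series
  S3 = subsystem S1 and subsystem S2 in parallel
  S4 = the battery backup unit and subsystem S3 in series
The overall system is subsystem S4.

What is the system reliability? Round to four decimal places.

0.6329

Series (pitch controller, pitch drive inverter, and blade encoder): 0.919000 × 0.801000 × 0.774000 = 0.569756
Series (limit switch and slip-ring assembly): 0.951000 × 0.738000 = 0.701838
Parallel ([0.569756] and [0.701838]): 1 − (1 − 0.569756)(1 − 0.701838) = 0.871718
Series (battery backup unit and [0.871718]): 0.726000 × 0.871718 = 0.6329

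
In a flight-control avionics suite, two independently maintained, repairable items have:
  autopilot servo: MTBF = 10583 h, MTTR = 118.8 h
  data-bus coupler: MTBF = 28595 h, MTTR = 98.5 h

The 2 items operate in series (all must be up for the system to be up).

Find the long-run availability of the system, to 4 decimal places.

A(autopilot servo) = MTBF/(MTBF+MTTR) = 10583/(10583+118.8) = 0.988899
A(data-bus coupler) = MTBF/(MTBF+MTTR) = 28595/(28595+98.5) = 0.996567
Series availability: 0.988899 × 0.996567 = 0.9855

0.9855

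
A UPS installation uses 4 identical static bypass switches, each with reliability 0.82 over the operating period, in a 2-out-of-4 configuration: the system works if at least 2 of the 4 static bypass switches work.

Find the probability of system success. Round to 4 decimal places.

R = Σ_{i=2}^{4} C(4,i) p^i (1−p)^{4−i} with p = 0.82
C(4,2)·0.82^2·0.18^2 = 0.130715
C(4,3)·0.82^3·0.18^1 = 0.396985
C(4,4)·0.82^4·0.18^0 = 0.452122
Sum = 0.9798

0.9798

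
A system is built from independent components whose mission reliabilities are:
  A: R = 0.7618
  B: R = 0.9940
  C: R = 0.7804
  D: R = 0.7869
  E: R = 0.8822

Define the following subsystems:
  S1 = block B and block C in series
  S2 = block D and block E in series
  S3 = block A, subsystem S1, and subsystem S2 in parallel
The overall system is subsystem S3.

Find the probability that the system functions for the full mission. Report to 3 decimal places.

0.984

Series (B and C): 0.99400 × 0.78040 = 0.77572
Series (D and E): 0.78690 × 0.88220 = 0.69420
Parallel (A, [0.77572], and [0.69420]): 1 − (1 − 0.76180)(1 − 0.77572)(1 − 0.69420) = 0.984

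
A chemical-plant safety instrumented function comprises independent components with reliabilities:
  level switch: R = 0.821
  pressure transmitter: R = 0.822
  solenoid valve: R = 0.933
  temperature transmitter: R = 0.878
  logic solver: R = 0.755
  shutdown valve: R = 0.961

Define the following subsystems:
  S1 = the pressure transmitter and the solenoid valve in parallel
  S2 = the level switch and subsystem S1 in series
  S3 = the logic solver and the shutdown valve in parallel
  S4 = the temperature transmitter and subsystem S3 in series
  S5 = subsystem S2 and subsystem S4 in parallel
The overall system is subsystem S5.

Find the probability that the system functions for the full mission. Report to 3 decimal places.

0.975

Parallel (pressure transmitter and solenoid valve): 1 − (1 − 0.82200)(1 − 0.93300) = 0.98807
Series (level switch and [0.98807]): 0.82100 × 0.98807 = 0.81121
Parallel (logic solver and shutdown valve): 1 − (1 − 0.75500)(1 − 0.96100) = 0.99045
Series (temperature transmitter and [0.99045]): 0.87800 × 0.99045 = 0.86962
Parallel ([0.81121] and [0.86962]): 1 − (1 − 0.81121)(1 − 0.86962) = 0.975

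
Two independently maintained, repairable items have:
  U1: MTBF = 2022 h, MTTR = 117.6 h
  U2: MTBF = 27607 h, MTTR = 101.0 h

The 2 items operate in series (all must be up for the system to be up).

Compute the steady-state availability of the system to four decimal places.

A(U1) = MTBF/(MTBF+MTTR) = 2022/(2022+117.6) = 0.945036
A(U2) = MTBF/(MTBF+MTTR) = 27607/(27607+101.0) = 0.996355
Series availability: 0.945036 × 0.996355 = 0.9416

0.9416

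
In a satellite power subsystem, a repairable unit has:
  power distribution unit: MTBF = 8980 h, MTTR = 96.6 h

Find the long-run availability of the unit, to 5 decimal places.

A(power distribution unit) = MTBF/(MTBF+MTTR) = 8980/(8980+96.6) = 0.98936

0.98936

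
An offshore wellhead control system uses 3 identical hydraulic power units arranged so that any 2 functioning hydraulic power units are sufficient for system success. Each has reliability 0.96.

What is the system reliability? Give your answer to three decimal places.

R = Σ_{i=2}^{3} C(3,i) p^i (1−p)^{3−i} with p = 0.96
C(3,2)·0.96^2·0.04^1 = 0.11059
C(3,3)·0.96^3·0.04^0 = 0.88474
Sum = 0.995

0.995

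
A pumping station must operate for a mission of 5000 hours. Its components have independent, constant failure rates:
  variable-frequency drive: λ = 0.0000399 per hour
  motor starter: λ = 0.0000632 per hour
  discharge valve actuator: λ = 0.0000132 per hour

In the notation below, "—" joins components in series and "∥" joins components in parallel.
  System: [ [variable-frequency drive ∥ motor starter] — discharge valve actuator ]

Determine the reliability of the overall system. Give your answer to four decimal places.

R(variable-frequency drive) = exp(−0.0000399 × 5000) = 0.819140
R(motor starter) = exp(−0.0000632 × 5000) = 0.729059
R(discharge valve actuator) = exp(−0.0000132 × 5000) = 0.936131
Parallel (variable-frequency drive and motor starter): 1 − (1 − 0.819140)(1 − 0.729059) = 0.950998
Series ([0.950998] and discharge valve actuator): 0.950998 × 0.936131 = 0.8903

0.8903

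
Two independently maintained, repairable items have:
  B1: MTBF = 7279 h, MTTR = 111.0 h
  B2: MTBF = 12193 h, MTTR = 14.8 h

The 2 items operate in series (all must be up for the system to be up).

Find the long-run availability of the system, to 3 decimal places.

0.984

A(B1) = MTBF/(MTBF+MTTR) = 7279/(7279+111.0) = 0.984980
A(B2) = MTBF/(MTBF+MTTR) = 12193/(12193+14.8) = 0.998788
Series availability: 0.984980 × 0.998788 = 0.984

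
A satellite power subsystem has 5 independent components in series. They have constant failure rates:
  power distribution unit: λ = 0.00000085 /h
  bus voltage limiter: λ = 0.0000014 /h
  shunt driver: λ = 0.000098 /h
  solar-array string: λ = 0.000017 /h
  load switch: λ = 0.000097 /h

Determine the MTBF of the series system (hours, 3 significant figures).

4670

Series of exponential components: λ_sys = Σ λ_i
λ_sys = 0.00000085 + 0.0000014 + 0.000098 + 0.000017 + 0.000097 = 2.1425e-04 /h
MTBF = 1 / λ_sys = 4670 h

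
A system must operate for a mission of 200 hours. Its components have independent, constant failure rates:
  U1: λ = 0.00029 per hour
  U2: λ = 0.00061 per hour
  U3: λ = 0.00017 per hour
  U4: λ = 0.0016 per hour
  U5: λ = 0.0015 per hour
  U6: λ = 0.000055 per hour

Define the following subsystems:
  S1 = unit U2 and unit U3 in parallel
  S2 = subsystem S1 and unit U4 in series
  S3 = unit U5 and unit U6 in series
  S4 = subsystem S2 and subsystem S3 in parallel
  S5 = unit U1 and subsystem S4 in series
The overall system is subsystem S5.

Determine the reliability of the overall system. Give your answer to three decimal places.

0.874

R(U1) = exp(−0.00029 × 200) = 0.94365
R(U2) = exp(−0.00061 × 200) = 0.88515
R(U3) = exp(−0.00017 × 200) = 0.96657
R(U4) = exp(−0.0016 × 200) = 0.72615
R(U5) = exp(−0.0015 × 200) = 0.74082
R(U6) = exp(−0.000055 × 200) = 0.98906
Parallel (U2 and U3): 1 − (1 − 0.88515)(1 − 0.96657) = 0.99616
Series ([0.99616] and U4): 0.99616 × 0.72615 = 0.72336
Series (U5 and U6): 0.74082 × 0.98906 = 0.73272
Parallel ([0.72336] and [0.73272]): 1 − (1 − 0.72336)(1 − 0.73272) = 0.92606
Series (U1 and [0.92606]): 0.94365 × 0.92606 = 0.874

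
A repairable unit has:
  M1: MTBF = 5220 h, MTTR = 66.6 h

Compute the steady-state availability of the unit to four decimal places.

A(M1) = MTBF/(MTBF+MTTR) = 5220/(5220+66.6) = 0.9874

0.9874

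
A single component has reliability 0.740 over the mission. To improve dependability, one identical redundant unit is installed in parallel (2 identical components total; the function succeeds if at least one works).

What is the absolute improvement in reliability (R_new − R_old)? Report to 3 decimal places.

R_before = 0.740
R_after = 1 − (1 − 0.740)^2 = 0.932
ΔR = 0.932 − 0.740 = 0.192

0.192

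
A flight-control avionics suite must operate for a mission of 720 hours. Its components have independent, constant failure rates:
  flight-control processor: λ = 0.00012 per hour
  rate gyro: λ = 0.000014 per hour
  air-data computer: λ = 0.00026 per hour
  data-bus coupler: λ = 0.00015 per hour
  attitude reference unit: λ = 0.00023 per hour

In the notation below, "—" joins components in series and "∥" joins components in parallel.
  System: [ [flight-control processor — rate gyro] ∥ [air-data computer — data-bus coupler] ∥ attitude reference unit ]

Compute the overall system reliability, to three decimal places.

R(flight-control processor) = exp(−0.00012 × 720) = 0.91723
R(rate gyro) = exp(−0.000014 × 720) = 0.98997
R(air-data computer) = exp(−0.00026 × 720) = 0.82928
R(data-bus coupler) = exp(−0.00015 × 720) = 0.89763
R(attitude reference unit) = exp(−0.00023 × 720) = 0.84739
Series (flight-control processor and rate gyro): 0.91723 × 0.98997 = 0.90803
Series (air-data computer and data-bus coupler): 0.82928 × 0.89763 = 0.74439
Parallel ([0.90803], [0.74439], and attitude reference unit): 1 − (1 − 0.90803)(1 − 0.74439)(1 − 0.84739) = 0.996

0.996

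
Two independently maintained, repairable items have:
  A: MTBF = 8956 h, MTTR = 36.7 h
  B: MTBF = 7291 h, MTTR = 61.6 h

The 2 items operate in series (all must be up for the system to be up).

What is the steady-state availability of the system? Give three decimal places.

0.988

A(A) = MTBF/(MTBF+MTTR) = 8956/(8956+36.7) = 0.995919
A(B) = MTBF/(MTBF+MTTR) = 7291/(7291+61.6) = 0.991622
Series availability: 0.995919 × 0.991622 = 0.988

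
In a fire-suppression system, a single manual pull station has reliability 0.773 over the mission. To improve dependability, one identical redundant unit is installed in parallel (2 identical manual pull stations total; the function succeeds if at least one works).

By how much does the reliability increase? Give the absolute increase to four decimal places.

R_before = 0.773
R_after = 1 − (1 − 0.773)^2 = 0.9485
ΔR = 0.9485 − 0.773 = 0.1755

0.1755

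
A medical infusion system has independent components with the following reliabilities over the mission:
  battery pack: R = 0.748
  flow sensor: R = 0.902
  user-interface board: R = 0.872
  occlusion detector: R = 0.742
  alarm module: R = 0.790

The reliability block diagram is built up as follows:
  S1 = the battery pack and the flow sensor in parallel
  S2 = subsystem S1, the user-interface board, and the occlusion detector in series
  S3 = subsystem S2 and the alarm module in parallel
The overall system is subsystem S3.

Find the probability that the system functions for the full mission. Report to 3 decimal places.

Parallel (battery pack and flow sensor): 1 − (1 − 0.74800)(1 − 0.90200) = 0.97530
Series ([0.97530], user-interface board, and occlusion detector): 0.97530 × 0.87200 × 0.74200 = 0.63104
Parallel ([0.63104] and alarm module): 1 − (1 − 0.63104)(1 − 0.79000) = 0.923

0.923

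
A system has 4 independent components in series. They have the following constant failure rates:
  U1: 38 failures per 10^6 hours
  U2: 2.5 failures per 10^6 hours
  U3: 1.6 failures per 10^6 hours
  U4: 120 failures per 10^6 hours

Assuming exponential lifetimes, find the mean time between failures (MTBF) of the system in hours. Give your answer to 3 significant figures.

Series of exponential components: λ_sys = Σ λ_i
λ_sys = 0.000038 + 0.0000025 + 0.0000016 + 0.00012 = 1.6210e-04 /h
MTBF = 1 / λ_sys = 6170 h

6170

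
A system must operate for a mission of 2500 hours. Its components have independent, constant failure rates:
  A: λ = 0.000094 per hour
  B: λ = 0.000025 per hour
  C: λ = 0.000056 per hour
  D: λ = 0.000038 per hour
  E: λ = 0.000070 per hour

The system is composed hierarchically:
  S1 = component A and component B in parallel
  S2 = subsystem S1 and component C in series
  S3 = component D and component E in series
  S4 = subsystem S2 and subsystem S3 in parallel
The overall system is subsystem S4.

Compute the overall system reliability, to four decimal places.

R(A) = exp(−0.000094 × 2500) = 0.790571
R(B) = exp(−0.000025 × 2500) = 0.939413
R(C) = exp(−0.000056 × 2500) = 0.869358
R(D) = exp(−0.000038 × 2500) = 0.909373
R(E) = exp(−0.000070 × 2500) = 0.839457
Parallel (A and B): 1 − (1 − 0.790571)(1 − 0.939413) = 0.987311
Series ([0.987311] and C): 0.987311 × 0.869358 = 0.858327
Series (D and E): 0.909373 × 0.839457 = 0.763380
Parallel ([0.858327] and [0.763380]): 1 − (1 − 0.858327)(1 − 0.763380) = 0.9665

0.9665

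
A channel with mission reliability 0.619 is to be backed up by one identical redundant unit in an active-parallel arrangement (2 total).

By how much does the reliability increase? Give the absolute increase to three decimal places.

0.236

R_before = 0.619
R_after = 1 − (1 − 0.619)^2 = 0.855
ΔR = 0.855 − 0.619 = 0.236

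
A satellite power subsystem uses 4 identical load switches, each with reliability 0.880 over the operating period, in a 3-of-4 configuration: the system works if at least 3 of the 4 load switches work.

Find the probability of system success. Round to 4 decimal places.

R = Σ_{i=3}^{4} C(4,i) p^i (1−p)^{4−i} with p = 0.880
C(4,3)·0.880^3·0.120^1 = 0.327107
C(4,4)·0.880^4·0.120^0 = 0.599695
Sum = 0.9268

0.9268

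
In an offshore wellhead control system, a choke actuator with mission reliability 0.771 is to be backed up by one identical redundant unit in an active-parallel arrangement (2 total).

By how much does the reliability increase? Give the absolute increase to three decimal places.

0.177

R_before = 0.771
R_after = 1 − (1 − 0.771)^2 = 0.948
ΔR = 0.948 − 0.771 = 0.177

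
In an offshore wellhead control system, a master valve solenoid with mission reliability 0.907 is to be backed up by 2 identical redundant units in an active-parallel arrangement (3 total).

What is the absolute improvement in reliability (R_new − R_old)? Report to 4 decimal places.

R_before = 0.907
R_after = 1 − (1 − 0.907)^3 = 0.9992
ΔR = 0.9992 − 0.907 = 0.0922

0.0922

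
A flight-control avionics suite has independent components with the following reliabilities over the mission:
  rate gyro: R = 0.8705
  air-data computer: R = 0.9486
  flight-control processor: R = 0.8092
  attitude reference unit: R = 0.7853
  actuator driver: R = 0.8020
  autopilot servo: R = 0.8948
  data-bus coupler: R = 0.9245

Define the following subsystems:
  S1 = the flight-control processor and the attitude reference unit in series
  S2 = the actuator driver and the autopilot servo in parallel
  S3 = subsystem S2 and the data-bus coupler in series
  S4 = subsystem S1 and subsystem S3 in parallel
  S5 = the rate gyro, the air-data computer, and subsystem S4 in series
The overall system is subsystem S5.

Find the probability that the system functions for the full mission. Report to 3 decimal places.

0.797

Series (flight-control processor and attitude reference unit): 0.80920 × 0.78530 = 0.63546
Parallel (actuator driver and autopilot servo): 1 − (1 − 0.80200)(1 − 0.89480) = 0.97917
Series ([0.97917] and data-bus coupler): 0.97917 × 0.92450 = 0.90524
Parallel ([0.63546] and [0.90524]): 1 − (1 − 0.63546)(1 − 0.90524) = 0.96546
Series (rate gyro, air-data computer, and [0.96546]): 0.87050 × 0.94860 × 0.96546 = 0.797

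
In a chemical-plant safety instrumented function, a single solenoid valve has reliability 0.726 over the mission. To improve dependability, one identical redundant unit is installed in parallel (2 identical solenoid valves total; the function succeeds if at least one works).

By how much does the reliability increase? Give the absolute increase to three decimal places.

0.199

R_before = 0.726
R_after = 1 − (1 − 0.726)^2 = 0.925
ΔR = 0.925 − 0.726 = 0.199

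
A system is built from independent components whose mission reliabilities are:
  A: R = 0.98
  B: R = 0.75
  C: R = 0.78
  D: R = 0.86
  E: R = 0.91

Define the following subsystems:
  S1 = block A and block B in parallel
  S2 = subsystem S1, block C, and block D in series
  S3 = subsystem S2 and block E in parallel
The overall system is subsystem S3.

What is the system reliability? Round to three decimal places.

0.970

Parallel (A and B): 1 − (1 − 0.98000)(1 − 0.75000) = 0.99500
Series ([0.99500], C, and D): 0.99500 × 0.78000 × 0.86000 = 0.66745
Parallel ([0.66745] and E): 1 − (1 − 0.66745)(1 − 0.91000) = 0.970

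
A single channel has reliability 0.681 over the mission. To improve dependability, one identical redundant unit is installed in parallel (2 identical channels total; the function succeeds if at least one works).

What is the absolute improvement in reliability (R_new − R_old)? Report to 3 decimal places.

0.217

R_before = 0.681
R_after = 1 − (1 − 0.681)^2 = 0.898
ΔR = 0.898 − 0.681 = 0.217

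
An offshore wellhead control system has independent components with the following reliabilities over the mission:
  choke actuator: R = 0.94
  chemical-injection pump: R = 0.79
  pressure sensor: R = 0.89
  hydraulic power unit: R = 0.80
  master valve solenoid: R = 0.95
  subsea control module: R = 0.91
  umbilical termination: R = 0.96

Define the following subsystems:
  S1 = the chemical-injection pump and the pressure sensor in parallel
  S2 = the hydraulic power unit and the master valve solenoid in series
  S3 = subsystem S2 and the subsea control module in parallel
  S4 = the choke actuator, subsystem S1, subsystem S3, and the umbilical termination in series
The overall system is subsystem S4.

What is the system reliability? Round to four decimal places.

0.8625

Parallel (chemical-injection pump and pressure sensor): 1 − (1 − 0.790000)(1 − 0.890000) = 0.976900
Series (hydraulic power unit and master valve solenoid): 0.800000 × 0.950000 = 0.760000
Parallel ([0.760000] and subsea control module): 1 − (1 − 0.760000)(1 − 0.910000) = 0.978400
Series (choke actuator, [0.976900], [0.978400], and umbilical termination): 0.940000 × 0.976900 × 0.978400 × 0.960000 = 0.8625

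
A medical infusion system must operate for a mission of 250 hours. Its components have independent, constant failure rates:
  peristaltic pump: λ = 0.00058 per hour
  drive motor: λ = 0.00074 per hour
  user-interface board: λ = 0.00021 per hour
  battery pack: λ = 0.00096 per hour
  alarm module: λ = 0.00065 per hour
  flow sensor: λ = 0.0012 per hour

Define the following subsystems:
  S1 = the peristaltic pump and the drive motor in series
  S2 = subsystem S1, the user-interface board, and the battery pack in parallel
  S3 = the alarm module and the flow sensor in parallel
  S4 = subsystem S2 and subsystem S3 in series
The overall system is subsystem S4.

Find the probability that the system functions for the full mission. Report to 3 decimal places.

0.958

R(peristaltic pump) = exp(−0.00058 × 250) = 0.86502
R(drive motor) = exp(−0.00074 × 250) = 0.83110
R(user-interface board) = exp(−0.00021 × 250) = 0.94885
R(battery pack) = exp(−0.00096 × 250) = 0.78663
R(alarm module) = exp(−0.00065 × 250) = 0.85002
R(flow sensor) = exp(−0.0012 × 250) = 0.74082
Series (peristaltic pump and drive motor): 0.86502 × 0.83110 = 0.71892
Parallel ([0.71892], user-interface board, and battery pack): 1 − (1 − 0.71892)(1 − 0.94885)(1 − 0.78663) = 0.99693
Parallel (alarm module and flow sensor): 1 − (1 − 0.85002)(1 − 0.74082) = 0.96113
Series ([0.99693] and [0.96113]): 0.99693 × 0.96113 = 0.958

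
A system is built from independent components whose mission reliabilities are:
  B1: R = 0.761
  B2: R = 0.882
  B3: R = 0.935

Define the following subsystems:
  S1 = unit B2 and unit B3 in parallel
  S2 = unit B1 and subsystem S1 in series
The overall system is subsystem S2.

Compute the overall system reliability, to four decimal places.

0.7552

Parallel (B2 and B3): 1 − (1 − 0.882000)(1 − 0.935000) = 0.992330
Series (B1 and [0.992330]): 0.761000 × 0.992330 = 0.7552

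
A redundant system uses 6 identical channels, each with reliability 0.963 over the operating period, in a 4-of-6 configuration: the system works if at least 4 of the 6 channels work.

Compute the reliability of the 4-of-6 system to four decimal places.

R = Σ_{i=4}^{6} C(6,i) p^i (1−p)^{6−i} with p = 0.963
C(6,4)·0.963^4·0.037^2 = 0.017660
C(6,5)·0.963^5·0.037^1 = 0.183859
C(6,6)·0.963^6·0.037^0 = 0.797550
Sum = 0.9991

0.9991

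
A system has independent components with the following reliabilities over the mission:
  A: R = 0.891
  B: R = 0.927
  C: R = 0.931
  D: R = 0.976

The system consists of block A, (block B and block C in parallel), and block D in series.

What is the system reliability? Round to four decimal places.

Parallel (B and C): 1 − (1 − 0.927000)(1 − 0.931000) = 0.994963
Series (A, [0.994963], and D): 0.891000 × 0.994963 × 0.976000 = 0.8652

0.8652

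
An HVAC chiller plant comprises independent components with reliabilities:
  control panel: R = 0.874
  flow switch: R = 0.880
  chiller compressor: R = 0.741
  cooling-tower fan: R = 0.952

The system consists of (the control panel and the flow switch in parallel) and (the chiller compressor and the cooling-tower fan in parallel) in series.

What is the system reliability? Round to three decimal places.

Parallel (control panel and flow switch): 1 − (1 − 0.87400)(1 − 0.88000) = 0.98488
Parallel (chiller compressor and cooling-tower fan): 1 − (1 − 0.74100)(1 − 0.95200) = 0.98757
Series ([0.98488] and [0.98757]): 0.98488 × 0.98757 = 0.973

0.973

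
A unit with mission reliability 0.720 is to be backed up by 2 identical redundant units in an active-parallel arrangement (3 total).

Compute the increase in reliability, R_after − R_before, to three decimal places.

R_before = 0.720
R_after = 1 − (1 − 0.720)^3 = 0.978
ΔR = 0.978 − 0.720 = 0.258

0.258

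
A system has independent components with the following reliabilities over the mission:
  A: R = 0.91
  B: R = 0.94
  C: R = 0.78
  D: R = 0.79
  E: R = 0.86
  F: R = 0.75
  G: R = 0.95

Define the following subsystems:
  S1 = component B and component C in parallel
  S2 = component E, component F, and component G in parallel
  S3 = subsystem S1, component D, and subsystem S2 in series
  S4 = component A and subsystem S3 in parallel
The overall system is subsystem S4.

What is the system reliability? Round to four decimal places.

Parallel (B and C): 1 − (1 − 0.940000)(1 − 0.780000) = 0.986800
Parallel (E, F, and G): 1 − (1 − 0.860000)(1 − 0.750000)(1 − 0.950000) = 0.998250
Series ([0.986800], D, and [0.998250]): 0.986800 × 0.790000 × 0.998250 = 0.778208
Parallel (A and [0.778208]): 1 − (1 − 0.910000)(1 − 0.778208) = 0.9800

0.9800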